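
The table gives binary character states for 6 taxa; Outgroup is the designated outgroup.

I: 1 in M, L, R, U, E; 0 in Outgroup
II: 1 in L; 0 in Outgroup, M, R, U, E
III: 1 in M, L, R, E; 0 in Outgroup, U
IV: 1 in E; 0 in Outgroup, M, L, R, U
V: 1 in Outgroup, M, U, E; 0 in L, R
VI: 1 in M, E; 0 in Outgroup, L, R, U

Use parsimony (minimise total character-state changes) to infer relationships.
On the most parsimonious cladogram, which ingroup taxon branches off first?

U

Character polarity is set by the outgroup: the derived state is whichever differs from the outgroup's state, so for V the derived state is '0', and for the remaining characters it is '1'.
All ingroup taxa share the derived state '1' for I; it defines the ingroup but does not resolve relationships within it.
II: derived state '1' in L only — an autapomorphy, so it tells us nothing about relationships among taxa.
Only E, L, M, and R show the derived state '1' for III, supporting them as a clade.
IV: derived state '1' in E only — an autapomorphy, so it tells us nothing about relationships among taxa.
V: derived state '0' in L and R only — synapomorphy for {L, R}.
Only E and M show the derived state '1' for VI, supporting them as a clade.
Most parsimonious ingroup topology: (((M,E),(L,R)),U).
U is sister to the clade containing all other ingroup taxa, so it is the earliest-diverging (most basal) ingroup lineage.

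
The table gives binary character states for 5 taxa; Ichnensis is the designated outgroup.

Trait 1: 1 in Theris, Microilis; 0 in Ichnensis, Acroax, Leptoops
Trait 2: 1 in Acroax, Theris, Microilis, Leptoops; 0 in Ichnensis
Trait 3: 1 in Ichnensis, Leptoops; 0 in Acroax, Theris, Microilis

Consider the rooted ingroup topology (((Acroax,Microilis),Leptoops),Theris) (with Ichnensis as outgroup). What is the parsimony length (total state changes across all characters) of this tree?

Map each character onto (((Acroax,Microilis),Leptoops),Theris) (rooted by Ichnensis) and count the minimum state changes it requires (Fitch parsimony):
Trait 1: 2; Trait 2: 1; Trait 3: 2.
Total tree length = 5.

5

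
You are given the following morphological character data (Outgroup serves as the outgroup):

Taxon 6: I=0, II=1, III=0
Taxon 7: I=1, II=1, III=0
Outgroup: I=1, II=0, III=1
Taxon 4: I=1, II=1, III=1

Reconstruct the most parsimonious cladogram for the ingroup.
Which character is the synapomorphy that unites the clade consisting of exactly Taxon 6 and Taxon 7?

Character polarity is set by the outgroup: the derived state is whichever differs from the outgroup's state, so for I, III the derived state is '0', and for the remaining characters it is '1'.
I: derived state '0' in Taxon 6 only — an autapomorphy, so it tells us nothing about relationships among taxa.
II (derived state '1') is shared by all ingroup taxa — unites the whole ingroup.
Only Taxon 6 and Taxon 7 show the derived state '0' for III, supporting them as a clade.
Most parsimonious ingroup topology: ((Taxon 6,Taxon 7),Taxon 4).
The clade {Taxon 6, Taxon 7} is supported by III: its derived state '0' occurs in exactly those taxa and in no other taxon (including the outgroup).

III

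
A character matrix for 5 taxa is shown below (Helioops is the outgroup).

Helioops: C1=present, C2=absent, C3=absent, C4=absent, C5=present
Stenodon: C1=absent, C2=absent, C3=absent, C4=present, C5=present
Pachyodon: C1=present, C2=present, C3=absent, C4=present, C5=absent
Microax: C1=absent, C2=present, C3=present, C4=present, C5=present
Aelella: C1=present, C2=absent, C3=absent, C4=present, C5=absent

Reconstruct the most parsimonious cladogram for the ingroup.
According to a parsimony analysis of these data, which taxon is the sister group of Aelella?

Character polarity is set by the outgroup: the derived state is whichever differs from the outgroup's state, so for C1, C5 the derived state is 'absent', and for the remaining characters it is 'present'.
C1 (derived state 'absent') is shared by Microax and Stenodon — a synapomorphy uniting that clade.
C2 groups Microax and Pachyodon, which is incompatible with the clades supported by the remaining characters; treating it as convergent (homoplasy) costs fewer steps than any alternative tree.
C3 (derived state 'present') is unique to Microax (autapomorphy; uninformative for grouping).
C4 (derived state 'present') is shared by all ingroup taxa — unites the whole ingroup.
C5: derived state 'absent' in Aelella and Pachyodon only — synapomorphy for {Aelella, Pachyodon}.
Most parsimonious ingroup topology: ((Stenodon,Microax),(Pachyodon,Aelella)).
Aelella and Pachyodon form a cherry on this tree, so they are sister taxa.

Pachyodon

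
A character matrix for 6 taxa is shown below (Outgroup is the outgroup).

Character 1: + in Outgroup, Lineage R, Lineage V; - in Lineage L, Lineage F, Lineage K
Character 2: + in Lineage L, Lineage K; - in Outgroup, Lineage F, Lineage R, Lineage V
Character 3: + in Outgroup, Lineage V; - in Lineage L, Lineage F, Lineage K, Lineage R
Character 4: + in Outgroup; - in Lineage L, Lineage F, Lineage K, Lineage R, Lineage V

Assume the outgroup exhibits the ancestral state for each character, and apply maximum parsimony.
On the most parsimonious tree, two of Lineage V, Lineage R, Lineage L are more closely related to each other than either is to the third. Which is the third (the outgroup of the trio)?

Lineage V

Character polarity is set by the outgroup: the derived state is whichever differs from the outgroup's state, so for Character 1, Character 3, Character 4 the derived state is '-', and for the remaining characters it is '+'.
Character 1: derived state '-' in Lineage F, Lineage K, and Lineage L only — synapomorphy for {Lineage F, Lineage K, Lineage L}.
Only Lineage K and Lineage L show the derived state '+' for Character 2, supporting them as a clade.
Character 3: derived state '-' in Lineage F, Lineage K, Lineage L, and Lineage R only — synapomorphy for {Lineage F, Lineage K, Lineage L, Lineage R}.
Character 4 (derived state '-') is shared by all ingroup taxa — unites the whole ingroup.
Most parsimonious ingroup topology: (((Lineage F,(Lineage K,Lineage L)),Lineage R),Lineage V).
Lineage R and Lineage L share a more recent common ancestor with each other than either does with Lineage V, so Lineage V is the least closely related of the three.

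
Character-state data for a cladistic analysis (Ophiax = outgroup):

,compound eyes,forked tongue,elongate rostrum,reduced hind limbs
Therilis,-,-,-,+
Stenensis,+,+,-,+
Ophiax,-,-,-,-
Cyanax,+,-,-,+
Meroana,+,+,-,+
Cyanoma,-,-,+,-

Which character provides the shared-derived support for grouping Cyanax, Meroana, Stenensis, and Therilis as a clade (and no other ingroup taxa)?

reduced hind limbs

The outgroup has state '-' for every character, so '+' is the derived state throughout.
Only Cyanax, Meroana, and Stenensis show the derived state '+' for compound eyes, supporting them as a clade.
Only Meroana and Stenensis show the derived state '+' for forked tongue, supporting them as a clade.
elongate rostrum: derived state '+' in Cyanoma only — an autapomorphy, so it tells us nothing about relationships among taxa.
Only Cyanax, Meroana, Stenensis, and Therilis show the derived state '+' for reduced hind limbs, supporting them as a clade.
Most parsimonious ingroup topology: ((((Meroana,Stenensis),Cyanax),Therilis),Cyanoma).
The clade {Cyanax, Meroana, Stenensis, Therilis} is supported by reduced hind limbs: its derived state '+' occurs in exactly those taxa and in no other taxon (including the outgroup).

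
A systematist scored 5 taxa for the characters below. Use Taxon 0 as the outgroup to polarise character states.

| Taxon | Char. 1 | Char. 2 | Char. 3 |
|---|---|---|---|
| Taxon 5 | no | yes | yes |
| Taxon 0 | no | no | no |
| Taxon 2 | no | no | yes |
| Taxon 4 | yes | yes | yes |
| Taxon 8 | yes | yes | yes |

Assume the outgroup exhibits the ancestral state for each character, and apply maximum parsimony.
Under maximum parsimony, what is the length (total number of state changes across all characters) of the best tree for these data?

3

The outgroup has state 'no' for every character, so 'yes' is the derived state throughout.
Only Taxon 4 and Taxon 8 show the derived state 'yes' for Char. 1, supporting them as a clade.
Only Taxon 4, Taxon 5, and Taxon 8 show the derived state 'yes' for Char. 2, supporting them as a clade.
Char. 3 (derived state 'yes') is shared by all ingroup taxa — unites the whole ingroup.
Most parsimonious ingroup topology: ((Taxon 5,(Taxon 8,Taxon 4)),Taxon 2).
Changes per character on this tree: Char. 1: 1; Char. 2: 1; Char. 3: 1.
Total = 3.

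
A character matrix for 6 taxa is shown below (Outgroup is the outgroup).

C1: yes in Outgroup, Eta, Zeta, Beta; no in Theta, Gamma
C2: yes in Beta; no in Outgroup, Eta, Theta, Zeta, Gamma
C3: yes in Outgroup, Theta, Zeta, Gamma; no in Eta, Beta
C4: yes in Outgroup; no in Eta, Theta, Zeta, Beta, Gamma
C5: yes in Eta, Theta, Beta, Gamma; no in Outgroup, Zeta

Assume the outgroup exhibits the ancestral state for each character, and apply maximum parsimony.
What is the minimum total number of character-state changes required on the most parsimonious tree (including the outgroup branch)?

Character polarity is set by the outgroup: the derived state is whichever differs from the outgroup's state, so for C1, C3, C4 the derived state is 'no', and for the remaining characters it is 'yes'.
Only Gamma and Theta show the derived state 'no' for C1, supporting them as a clade.
C2: derived state 'yes' in Beta only — an autapomorphy, so it tells us nothing about relationships among taxa.
C3 (derived state 'no') is shared by Beta and Eta — a synapomorphy uniting that clade.
C4 (derived state 'no') is shared by all ingroup taxa — unites the whole ingroup.
Only Beta, Eta, Gamma, and Theta show the derived state 'yes' for C5, supporting them as a clade.
Most parsimonious ingroup topology: (((Gamma,Theta),(Beta,Eta)),Zeta).
Changes per character on this tree: C1: 1; C2: 1; C3: 1; C4: 1; C5: 1.
Total = 5.

5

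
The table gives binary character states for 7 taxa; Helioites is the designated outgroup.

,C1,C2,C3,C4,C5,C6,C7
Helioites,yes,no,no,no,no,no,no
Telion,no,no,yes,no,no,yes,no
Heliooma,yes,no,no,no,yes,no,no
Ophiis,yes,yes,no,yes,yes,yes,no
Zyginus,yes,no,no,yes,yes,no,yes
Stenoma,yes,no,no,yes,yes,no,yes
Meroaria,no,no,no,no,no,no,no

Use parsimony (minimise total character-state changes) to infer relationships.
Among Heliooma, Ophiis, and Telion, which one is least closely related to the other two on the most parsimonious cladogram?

Telion

Character polarity is set by the outgroup: the derived state is whichever differs from the outgroup's state, so for C1 the derived state is 'no', and for the remaining characters it is 'yes'.
C1 (derived state 'no') is shared by Meroaria and Telion — a synapomorphy uniting that clade.
C2: derived state 'yes' in Ophiis only — an autapomorphy, so it tells us nothing about relationships among taxa.
C3 (derived state 'yes') is unique to Telion (autapomorphy; uninformative for grouping).
Only Ophiis, Stenoma, and Zyginus show the derived state 'yes' for C4, supporting them as a clade.
Only Heliooma, Ophiis, Stenoma, and Zyginus show the derived state 'yes' for C5, supporting them as a clade.
C6 (state 'yes') occurs in Ophiis and Telion but conflicts with the nesting implied by the other characters — most parsimoniously interpreted as homoplasy.
Only Stenoma and Zyginus show the derived state 'yes' for C7, supporting them as a clade.
Most parsimonious ingroup topology: ((Telion,Meroaria),(Heliooma,(Ophiis,(Zyginus,Stenoma)))).
Heliooma and Ophiis share a more recent common ancestor with each other than either does with Telion, so Telion is the least closely related of the three.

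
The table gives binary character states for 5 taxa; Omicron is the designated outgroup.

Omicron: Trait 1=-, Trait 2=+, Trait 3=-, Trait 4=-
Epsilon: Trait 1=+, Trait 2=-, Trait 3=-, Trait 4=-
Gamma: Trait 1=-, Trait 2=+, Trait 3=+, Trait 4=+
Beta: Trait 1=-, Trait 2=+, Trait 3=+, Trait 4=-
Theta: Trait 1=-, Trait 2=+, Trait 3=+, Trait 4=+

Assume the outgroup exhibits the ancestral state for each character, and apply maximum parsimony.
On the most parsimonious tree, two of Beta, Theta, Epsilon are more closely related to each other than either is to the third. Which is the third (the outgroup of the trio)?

Character polarity is set by the outgroup: the derived state is whichever differs from the outgroup's state, so for Trait 2 the derived state is '-', and for the remaining characters it is '+'.
Trait 1 (derived state '+') is unique to Epsilon (autapomorphy; uninformative for grouping).
Trait 2 (derived state '-') is unique to Epsilon (autapomorphy; uninformative for grouping).
Only Beta, Gamma, and Theta show the derived state '+' for Trait 3, supporting them as a clade.
Only Gamma and Theta show the derived state '+' for Trait 4, supporting them as a clade.
Most parsimonious ingroup topology: (Epsilon,((Gamma,Theta),Beta)).
Beta and Theta share a more recent common ancestor with each other than either does with Epsilon, so Epsilon is the least closely related of the three.

Epsilon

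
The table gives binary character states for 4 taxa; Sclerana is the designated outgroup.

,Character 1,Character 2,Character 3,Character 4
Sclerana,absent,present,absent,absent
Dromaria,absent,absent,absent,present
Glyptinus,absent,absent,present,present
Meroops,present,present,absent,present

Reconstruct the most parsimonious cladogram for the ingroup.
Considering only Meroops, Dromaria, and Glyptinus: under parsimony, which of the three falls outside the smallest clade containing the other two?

Character polarity is set by the outgroup: the derived state is whichever differs from the outgroup's state, so for Character 2 the derived state is 'absent', and for the remaining characters it is 'present'.
Character 1 (derived state 'present') is unique to Meroops (autapomorphy; uninformative for grouping).
Character 2 (derived state 'absent') is shared by Dromaria and Glyptinus — a synapomorphy uniting that clade.
Character 3 (derived state 'present') is unique to Glyptinus (autapomorphy; uninformative for grouping).
Character 4 (derived state 'present') is shared by all ingroup taxa — unites the whole ingroup.
Most parsimonious ingroup topology: ((Dromaria,Glyptinus),Meroops).
Dromaria and Glyptinus share a more recent common ancestor with each other than either does with Meroops, so Meroops is the least closely related of the three.

Meroops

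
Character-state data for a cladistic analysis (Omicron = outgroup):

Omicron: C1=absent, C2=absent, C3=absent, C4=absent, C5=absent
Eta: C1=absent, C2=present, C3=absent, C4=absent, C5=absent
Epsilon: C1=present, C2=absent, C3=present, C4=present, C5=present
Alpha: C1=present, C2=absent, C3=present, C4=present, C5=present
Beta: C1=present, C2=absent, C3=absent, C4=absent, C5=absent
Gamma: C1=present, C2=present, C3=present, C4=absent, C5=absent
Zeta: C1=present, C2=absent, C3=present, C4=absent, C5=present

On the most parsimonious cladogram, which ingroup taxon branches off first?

The outgroup has state 'absent' for every character, so 'present' is the derived state throughout.
C1: derived state 'present' in Alpha, Beta, Epsilon, Gamma, and Zeta only — synapomorphy for {Alpha, Beta, Epsilon, Gamma, Zeta}.
C2 groups Eta and Gamma, which is incompatible with the clades supported by the remaining characters; treating it as convergent (homoplasy) costs fewer steps than any alternative tree.
C3: derived state 'present' in Alpha, Epsilon, Gamma, and Zeta only — synapomorphy for {Alpha, Epsilon, Gamma, Zeta}.
Only Alpha and Epsilon show the derived state 'present' for C4, supporting them as a clade.
C5 (derived state 'present') is shared by Alpha, Epsilon, and Zeta — a synapomorphy uniting that clade.
Most parsimonious ingroup topology: (Eta,((((Epsilon,Alpha),Zeta),Gamma),Beta)).
Eta is sister to the clade containing all other ingroup taxa, so it is the earliest-diverging (most basal) ingroup lineage.

Eta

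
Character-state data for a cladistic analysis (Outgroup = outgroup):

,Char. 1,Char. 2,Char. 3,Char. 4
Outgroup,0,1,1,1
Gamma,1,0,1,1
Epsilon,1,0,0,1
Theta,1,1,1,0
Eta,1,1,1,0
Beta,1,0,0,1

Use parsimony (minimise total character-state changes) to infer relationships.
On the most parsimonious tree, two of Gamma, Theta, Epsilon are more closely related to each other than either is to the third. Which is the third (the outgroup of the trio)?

Character polarity is set by the outgroup: the derived state is whichever differs from the outgroup's state, so for Char. 2, Char. 3, Char. 4 the derived state is '0', and for the remaining characters it is '1'.
Char. 1 (derived state '1') is shared by all ingroup taxa — unites the whole ingroup.
Char. 2 (derived state '0') is shared by Beta, Epsilon, and Gamma — a synapomorphy uniting that clade.
Char. 3: derived state '0' in Beta and Epsilon only — synapomorphy for {Beta, Epsilon}.
Only Eta and Theta show the derived state '0' for Char. 4, supporting them as a clade.
Most parsimonious ingroup topology: ((Gamma,(Epsilon,Beta)),(Theta,Eta)).
Epsilon and Gamma share a more recent common ancestor with each other than either does with Theta, so Theta is the least closely related of the three.

Theta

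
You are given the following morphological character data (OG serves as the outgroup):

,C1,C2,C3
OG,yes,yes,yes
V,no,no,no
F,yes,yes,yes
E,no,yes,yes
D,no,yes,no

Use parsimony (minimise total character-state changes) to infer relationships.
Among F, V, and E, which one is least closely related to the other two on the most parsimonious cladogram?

F

The outgroup has state 'yes' for every character, so 'no' is the derived state throughout.
Only D, E, and V show the derived state 'no' for C1, supporting them as a clade.
C2: derived state 'no' in V only — an autapomorphy, so it tells us nothing about relationships among taxa.
C3 (derived state 'no') is shared by D and V — a synapomorphy uniting that clade.
Most parsimonious ingroup topology: (((V,D),E),F).
E and V share a more recent common ancestor with each other than either does with F, so F is the least closely related of the three.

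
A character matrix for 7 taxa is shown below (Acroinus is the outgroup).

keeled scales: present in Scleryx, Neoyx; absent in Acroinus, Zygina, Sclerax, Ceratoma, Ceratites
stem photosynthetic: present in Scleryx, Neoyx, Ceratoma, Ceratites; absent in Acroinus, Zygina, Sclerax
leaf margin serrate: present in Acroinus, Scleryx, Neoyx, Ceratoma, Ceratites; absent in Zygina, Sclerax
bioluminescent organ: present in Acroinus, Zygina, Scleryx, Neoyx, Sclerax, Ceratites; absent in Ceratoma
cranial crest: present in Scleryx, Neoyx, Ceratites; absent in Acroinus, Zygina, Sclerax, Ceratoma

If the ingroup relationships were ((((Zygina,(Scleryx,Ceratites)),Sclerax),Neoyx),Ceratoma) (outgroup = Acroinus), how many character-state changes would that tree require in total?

10

Map each character onto ((((Zygina,(Scleryx,Ceratites)),Sclerax),Neoyx),Ceratoma) (rooted by Acroinus) and count the minimum state changes it requires (Fitch parsimony):
keeled scales: 2; stem photosynthetic: 3; leaf margin serrate: 2; bioluminescent organ: 1; cranial crest: 2.
Total tree length = 10.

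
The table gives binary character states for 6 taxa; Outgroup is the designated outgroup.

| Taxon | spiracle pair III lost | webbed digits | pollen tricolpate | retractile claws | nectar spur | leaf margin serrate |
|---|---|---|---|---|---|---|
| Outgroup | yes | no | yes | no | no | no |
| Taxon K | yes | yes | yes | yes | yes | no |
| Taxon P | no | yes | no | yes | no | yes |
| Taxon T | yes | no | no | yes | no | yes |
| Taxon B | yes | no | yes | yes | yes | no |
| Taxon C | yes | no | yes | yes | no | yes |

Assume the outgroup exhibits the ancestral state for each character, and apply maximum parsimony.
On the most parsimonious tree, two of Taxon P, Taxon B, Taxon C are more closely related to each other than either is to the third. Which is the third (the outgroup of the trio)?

Character polarity is set by the outgroup: the derived state is whichever differs from the outgroup's state, so for spiracle pair III lost, pollen tricolpate the derived state is 'no', and for the remaining characters it is 'yes'.
spiracle pair III lost (derived state 'no') is unique to Taxon P (autapomorphy; uninformative for grouping).
webbed digits (state 'yes') occurs in Taxon K and Taxon P but conflicts with the nesting implied by the other characters — most parsimoniously interpreted as homoplasy.
pollen tricolpate: derived state 'no' in Taxon P and Taxon T only — synapomorphy for {Taxon P, Taxon T}.
retractile claws (derived state 'yes') is shared by all ingroup taxa — unites the whole ingroup.
nectar spur (derived state 'yes') is shared by Taxon B and Taxon K — a synapomorphy uniting that clade.
leaf margin serrate: derived state 'yes' in Taxon C, Taxon P, and Taxon T only — synapomorphy for {Taxon C, Taxon P, Taxon T}.
Most parsimonious ingroup topology: ((Taxon K,Taxon B),((Taxon P,Taxon T),Taxon C)).
Taxon C and Taxon P share a more recent common ancestor with each other than either does with Taxon B, so Taxon B is the least closely related of the three.

Taxon B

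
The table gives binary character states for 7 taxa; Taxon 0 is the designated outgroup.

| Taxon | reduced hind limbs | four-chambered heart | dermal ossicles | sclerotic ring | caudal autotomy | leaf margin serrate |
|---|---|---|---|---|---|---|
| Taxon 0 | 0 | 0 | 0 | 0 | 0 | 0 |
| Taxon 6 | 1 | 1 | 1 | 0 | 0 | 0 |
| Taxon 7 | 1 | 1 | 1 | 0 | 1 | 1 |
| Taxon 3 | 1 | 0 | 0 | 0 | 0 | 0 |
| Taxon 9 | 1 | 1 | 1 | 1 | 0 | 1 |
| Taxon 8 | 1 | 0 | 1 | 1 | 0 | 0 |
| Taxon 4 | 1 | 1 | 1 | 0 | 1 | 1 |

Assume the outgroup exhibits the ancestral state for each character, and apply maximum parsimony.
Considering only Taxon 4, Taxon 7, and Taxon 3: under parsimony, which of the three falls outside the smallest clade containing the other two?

Taxon 3

The outgroup has state '0' for every character, so '1' is the derived state throughout.
All ingroup taxa share the derived state '1' for reduced hind limbs; it defines the ingroup but does not resolve relationships within it.
four-chambered heart (derived state '1') is shared by Taxon 4, Taxon 6, Taxon 7, and Taxon 9 — a synapomorphy uniting that clade.
dermal ossicles: derived state '1' in Taxon 4, Taxon 6, Taxon 7, Taxon 8, and Taxon 9 only — synapomorphy for {Taxon 4, Taxon 6, Taxon 7, Taxon 8, Taxon 9}.
sclerotic ring groups Taxon 8 and Taxon 9, which is incompatible with the clades supported by the remaining characters; treating it as convergent (homoplasy) costs fewer steps than any alternative tree.
Only Taxon 4 and Taxon 7 show the derived state '1' for caudal autotomy, supporting them as a clade.
leaf margin serrate (derived state '1') is shared by Taxon 4, Taxon 7, and Taxon 9 — a synapomorphy uniting that clade.
Most parsimonious ingroup topology: (((Taxon 6,((Taxon 7,Taxon 4),Taxon 9)),Taxon 8),Taxon 3).
Taxon 4 and Taxon 7 share a more recent common ancestor with each other than either does with Taxon 3, so Taxon 3 is the least closely related of the three.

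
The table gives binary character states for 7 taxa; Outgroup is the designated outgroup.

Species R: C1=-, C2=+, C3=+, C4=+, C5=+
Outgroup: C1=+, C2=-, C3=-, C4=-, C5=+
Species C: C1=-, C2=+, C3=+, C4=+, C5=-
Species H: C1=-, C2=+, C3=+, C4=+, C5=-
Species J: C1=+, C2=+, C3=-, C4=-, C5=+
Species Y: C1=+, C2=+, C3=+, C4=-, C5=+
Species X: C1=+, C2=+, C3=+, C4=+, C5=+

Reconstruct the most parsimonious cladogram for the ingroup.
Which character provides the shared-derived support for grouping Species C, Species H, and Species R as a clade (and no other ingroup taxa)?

Character polarity is set by the outgroup: the derived state is whichever differs from the outgroup's state, so for C1, C5 the derived state is '-', and for the remaining characters it is '+'.
Only Species C, Species H, and Species R show the derived state '-' for C1, supporting them as a clade.
C2 (derived state '+') is shared by all ingroup taxa — unites the whole ingroup.
C3 (derived state '+') is shared by Species C, Species H, Species R, Species X, and Species Y — a synapomorphy uniting that clade.
C4: derived state '+' in Species C, Species H, Species R, and Species X only — synapomorphy for {Species C, Species H, Species R, Species X}.
C5: derived state '-' in Species C and Species H only — synapomorphy for {Species C, Species H}.
Most parsimonious ingroup topology: ((((Species R,(Species H,Species C)),Species X),Species Y),Species J).
The clade {Species C, Species H, Species R} is supported by C1: its derived state '-' occurs in exactly those taxa and in no other taxon (including the outgroup).

C1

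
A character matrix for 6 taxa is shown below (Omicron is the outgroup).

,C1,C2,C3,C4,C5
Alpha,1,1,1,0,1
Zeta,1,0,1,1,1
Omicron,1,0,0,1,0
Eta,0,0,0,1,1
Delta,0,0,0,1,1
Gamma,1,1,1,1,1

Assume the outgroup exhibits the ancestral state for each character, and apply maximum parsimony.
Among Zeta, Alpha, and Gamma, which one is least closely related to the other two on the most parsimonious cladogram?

Character polarity is set by the outgroup: the derived state is whichever differs from the outgroup's state, so for C1, C4 the derived state is '0', and for the remaining characters it is '1'.
C1 (derived state '0') is shared by Delta and Eta — a synapomorphy uniting that clade.
Only Alpha and Gamma show the derived state '1' for C2, supporting them as a clade.
Only Alpha, Gamma, and Zeta show the derived state '1' for C3, supporting them as a clade.
C4 (derived state '0') is unique to Alpha (autapomorphy; uninformative for grouping).
C5 (derived state '1') is shared by all ingroup taxa — unites the whole ingroup.
Most parsimonious ingroup topology: ((Delta,Eta),((Gamma,Alpha),Zeta)).
Alpha and Gamma share a more recent common ancestor with each other than either does with Zeta, so Zeta is the least closely related of the three.

Zeta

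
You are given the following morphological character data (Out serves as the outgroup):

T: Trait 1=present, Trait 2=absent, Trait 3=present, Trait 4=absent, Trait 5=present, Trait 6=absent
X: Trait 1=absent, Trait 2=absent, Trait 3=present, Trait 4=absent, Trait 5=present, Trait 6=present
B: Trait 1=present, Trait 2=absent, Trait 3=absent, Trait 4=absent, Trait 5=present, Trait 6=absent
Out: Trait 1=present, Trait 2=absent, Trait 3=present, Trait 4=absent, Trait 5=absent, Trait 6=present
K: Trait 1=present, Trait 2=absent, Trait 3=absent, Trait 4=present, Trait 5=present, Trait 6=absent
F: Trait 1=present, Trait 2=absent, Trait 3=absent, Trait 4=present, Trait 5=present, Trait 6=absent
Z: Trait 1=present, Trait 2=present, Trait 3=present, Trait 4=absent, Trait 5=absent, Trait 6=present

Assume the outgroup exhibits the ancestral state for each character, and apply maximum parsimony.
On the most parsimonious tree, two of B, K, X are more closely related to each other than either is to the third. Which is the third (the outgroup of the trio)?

X

Character polarity is set by the outgroup: the derived state is whichever differs from the outgroup's state, so for Trait 1, Trait 3, Trait 6 the derived state is 'absent', and for the remaining characters it is 'present'.
Trait 1: derived state 'absent' in X only — an autapomorphy, so it tells us nothing about relationships among taxa.
Trait 2: derived state 'present' in Z only — an autapomorphy, so it tells us nothing about relationships among taxa.
Trait 3 (derived state 'absent') is shared by B, F, and K — a synapomorphy uniting that clade.
Trait 4 (derived state 'present') is shared by F and K — a synapomorphy uniting that clade.
Trait 5 (derived state 'present') is shared by B, F, K, T, and X — a synapomorphy uniting that clade.
Trait 6 (derived state 'absent') is shared by B, F, K, and T — a synapomorphy uniting that clade.
Most parsimonious ingroup topology: (Z,(((B,(F,K)),T),X)).
B and K share a more recent common ancestor with each other than either does with X, so X is the least closely related of the three.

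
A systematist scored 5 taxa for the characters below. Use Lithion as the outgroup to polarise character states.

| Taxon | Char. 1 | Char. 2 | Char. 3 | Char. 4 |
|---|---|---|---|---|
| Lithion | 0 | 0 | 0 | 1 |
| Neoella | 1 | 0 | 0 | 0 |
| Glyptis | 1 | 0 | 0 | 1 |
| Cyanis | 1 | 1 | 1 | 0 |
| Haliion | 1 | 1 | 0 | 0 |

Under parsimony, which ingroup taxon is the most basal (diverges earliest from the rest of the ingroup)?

Character polarity is set by the outgroup: the derived state is whichever differs from the outgroup's state, so for Char. 4 the derived state is '0', and for the remaining characters it is '1'.
Char. 1 (derived state '1') is shared by all ingroup taxa — unites the whole ingroup.
Char. 2 (derived state '1') is shared by Cyanis and Haliion — a synapomorphy uniting that clade.
Char. 3 (derived state '1') is unique to Cyanis (autapomorphy; uninformative for grouping).
Only Cyanis, Haliion, and Neoella show the derived state '0' for Char. 4, supporting them as a clade.
Most parsimonious ingroup topology: (Glyptis,(Neoella,(Cyanis,Haliion))).
Glyptis is sister to the clade containing all other ingroup taxa, so it is the earliest-diverging (most basal) ingroup lineage.

Glyptis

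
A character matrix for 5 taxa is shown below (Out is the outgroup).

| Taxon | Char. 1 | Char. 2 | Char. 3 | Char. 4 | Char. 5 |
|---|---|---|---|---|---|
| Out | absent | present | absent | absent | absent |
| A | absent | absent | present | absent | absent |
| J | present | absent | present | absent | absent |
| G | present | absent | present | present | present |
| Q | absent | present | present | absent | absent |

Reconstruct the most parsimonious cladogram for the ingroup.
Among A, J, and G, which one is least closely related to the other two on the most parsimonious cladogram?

A

Character polarity is set by the outgroup: the derived state is whichever differs from the outgroup's state, so for Char. 2 the derived state is 'absent', and for the remaining characters it is 'present'.
Char. 1: derived state 'present' in G and J only — synapomorphy for {G, J}.
Char. 2: derived state 'absent' in A, G, and J only — synapomorphy for {A, G, J}.
All ingroup taxa share the derived state 'present' for Char. 3; it defines the ingroup but does not resolve relationships within it.
Char. 4: derived state 'present' in G only — an autapomorphy, so it tells us nothing about relationships among taxa.
Char. 5 (derived state 'present') is unique to G (autapomorphy; uninformative for grouping).
Most parsimonious ingroup topology: ((A,(J,G)),Q).
J and G share a more recent common ancestor with each other than either does with A, so A is the least closely related of the three.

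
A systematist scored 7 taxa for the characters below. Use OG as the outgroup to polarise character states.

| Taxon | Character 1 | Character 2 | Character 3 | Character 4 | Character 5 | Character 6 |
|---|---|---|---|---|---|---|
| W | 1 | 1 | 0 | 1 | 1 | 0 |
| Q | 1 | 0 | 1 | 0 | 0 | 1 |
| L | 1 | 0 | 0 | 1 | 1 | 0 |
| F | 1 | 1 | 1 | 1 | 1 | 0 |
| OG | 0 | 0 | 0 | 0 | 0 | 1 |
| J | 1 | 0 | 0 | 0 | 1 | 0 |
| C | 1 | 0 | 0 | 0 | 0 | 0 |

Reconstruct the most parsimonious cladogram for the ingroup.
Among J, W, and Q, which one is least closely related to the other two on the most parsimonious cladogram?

Q

Character polarity is set by the outgroup: the derived state is whichever differs from the outgroup's state, so for Character 6 the derived state is '0', and for the remaining characters it is '1'.
Character 1 (derived state '1') is shared by all ingroup taxa — unites the whole ingroup.
Only F and W show the derived state '1' for Character 2, supporting them as a clade.
Character 3 groups F and Q, which is incompatible with the clades supported by the remaining characters; treating it as convergent (homoplasy) costs fewer steps than any alternative tree.
Character 4: derived state '1' in F, L, and W only — synapomorphy for {F, L, W}.
Only F, J, L, and W show the derived state '1' for Character 5, supporting them as a clade.
Character 6 (derived state '0') is shared by C, F, J, L, and W — a synapomorphy uniting that clade.
Most parsimonious ingroup topology: (((((W,F),L),J),C),Q).
J and W share a more recent common ancestor with each other than either does with Q, so Q is the least closely related of the three.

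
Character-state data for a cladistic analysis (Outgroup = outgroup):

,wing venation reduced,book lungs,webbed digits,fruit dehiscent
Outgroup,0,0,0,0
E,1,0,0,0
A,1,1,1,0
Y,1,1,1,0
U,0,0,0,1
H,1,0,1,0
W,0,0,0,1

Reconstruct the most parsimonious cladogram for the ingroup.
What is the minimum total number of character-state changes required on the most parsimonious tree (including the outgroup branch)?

The outgroup has state '0' for every character, so '1' is the derived state throughout.
Only A, E, H, and Y show the derived state '1' for wing venation reduced, supporting them as a clade.
book lungs (derived state '1') is shared by A and Y — a synapomorphy uniting that clade.
Only A, H, and Y show the derived state '1' for webbed digits, supporting them as a clade.
fruit dehiscent: derived state '1' in U and W only — synapomorphy for {U, W}.
Most parsimonious ingroup topology: ((E,((A,Y),H)),(U,W)).
Changes per character on this tree: wing venation reduced: 1; book lungs: 1; webbed digits: 1; fruit dehiscent: 1.
Total = 4.

4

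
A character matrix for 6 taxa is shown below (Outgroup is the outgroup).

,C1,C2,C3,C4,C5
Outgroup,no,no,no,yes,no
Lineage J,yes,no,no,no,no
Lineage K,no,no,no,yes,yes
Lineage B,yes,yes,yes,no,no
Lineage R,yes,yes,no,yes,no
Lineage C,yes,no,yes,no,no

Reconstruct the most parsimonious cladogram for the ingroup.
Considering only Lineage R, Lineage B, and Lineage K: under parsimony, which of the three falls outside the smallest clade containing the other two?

Character polarity is set by the outgroup: the derived state is whichever differs from the outgroup's state, so for C4 the derived state is 'no', and for the remaining characters it is 'yes'.
Only Lineage B, Lineage C, Lineage J, and Lineage R show the derived state 'yes' for C1, supporting them as a clade.
C2 (state 'yes') occurs in Lineage B and Lineage R but conflicts with the nesting implied by the other characters — most parsimoniously interpreted as homoplasy.
Only Lineage B and Lineage C show the derived state 'yes' for C3, supporting them as a clade.
C4 (derived state 'no') is shared by Lineage B, Lineage C, and Lineage J — a synapomorphy uniting that clade.
C5 (derived state 'yes') is unique to Lineage K (autapomorphy; uninformative for grouping).
Most parsimonious ingroup topology: (((Lineage J,(Lineage B,Lineage C)),Lineage R),Lineage K).
Lineage R and Lineage B share a more recent common ancestor with each other than either does with Lineage K, so Lineage K is the least closely related of the three.

Lineage K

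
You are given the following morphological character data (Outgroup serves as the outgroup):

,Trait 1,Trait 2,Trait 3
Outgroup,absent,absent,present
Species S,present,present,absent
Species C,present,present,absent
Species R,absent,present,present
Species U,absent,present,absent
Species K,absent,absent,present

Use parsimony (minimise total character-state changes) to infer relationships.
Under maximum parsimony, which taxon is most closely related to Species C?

Species S

Character polarity is set by the outgroup: the derived state is whichever differs from the outgroup's state, so for Trait 3 the derived state is 'absent', and for the remaining characters it is 'present'.
Trait 1: derived state 'present' in Species C and Species S only — synapomorphy for {Species C, Species S}.
Trait 2 (derived state 'present') is shared by Species C, Species R, Species S, and Species U — a synapomorphy uniting that clade.
Only Species C, Species S, and Species U show the derived state 'absent' for Trait 3, supporting them as a clade.
Most parsimonious ingroup topology: ((((Species S,Species C),Species U),Species R),Species K).
Species C and Species S form a cherry on this tree, so they are sister taxa.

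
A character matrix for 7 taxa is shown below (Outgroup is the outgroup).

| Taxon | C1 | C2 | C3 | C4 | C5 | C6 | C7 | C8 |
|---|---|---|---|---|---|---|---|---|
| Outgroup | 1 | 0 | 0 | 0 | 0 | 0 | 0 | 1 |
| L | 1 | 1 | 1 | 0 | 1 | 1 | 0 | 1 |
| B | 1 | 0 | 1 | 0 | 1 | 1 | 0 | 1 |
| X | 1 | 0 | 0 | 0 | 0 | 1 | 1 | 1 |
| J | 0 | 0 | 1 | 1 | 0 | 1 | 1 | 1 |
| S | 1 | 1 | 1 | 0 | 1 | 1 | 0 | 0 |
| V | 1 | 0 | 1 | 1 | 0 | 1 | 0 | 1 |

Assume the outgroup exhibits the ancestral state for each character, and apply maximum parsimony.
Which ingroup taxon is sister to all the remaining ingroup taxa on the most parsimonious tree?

X

Character polarity is set by the outgroup: the derived state is whichever differs from the outgroup's state, so for C1, C8 the derived state is '0', and for the remaining characters it is '1'.
C1: derived state '0' in J only — an autapomorphy, so it tells us nothing about relationships among taxa.
C2: derived state '1' in L and S only — synapomorphy for {L, S}.
Only B, J, L, S, and V show the derived state '1' for C3, supporting them as a clade.
C4: derived state '1' in J and V only — synapomorphy for {J, V}.
Only B, L, and S show the derived state '1' for C5, supporting them as a clade.
All ingroup taxa share the derived state '1' for C6; it defines the ingroup but does not resolve relationships within it.
C7 groups J and X, which is incompatible with the clades supported by the remaining characters; treating it as convergent (homoplasy) costs fewer steps than any alternative tree.
C8: derived state '0' in S only — an autapomorphy, so it tells us nothing about relationships among taxa.
Most parsimonious ingroup topology: ((((L,S),B),(J,V)),X).
X is sister to the clade containing all other ingroup taxa, so it is the earliest-diverging (most basal) ingroup lineage.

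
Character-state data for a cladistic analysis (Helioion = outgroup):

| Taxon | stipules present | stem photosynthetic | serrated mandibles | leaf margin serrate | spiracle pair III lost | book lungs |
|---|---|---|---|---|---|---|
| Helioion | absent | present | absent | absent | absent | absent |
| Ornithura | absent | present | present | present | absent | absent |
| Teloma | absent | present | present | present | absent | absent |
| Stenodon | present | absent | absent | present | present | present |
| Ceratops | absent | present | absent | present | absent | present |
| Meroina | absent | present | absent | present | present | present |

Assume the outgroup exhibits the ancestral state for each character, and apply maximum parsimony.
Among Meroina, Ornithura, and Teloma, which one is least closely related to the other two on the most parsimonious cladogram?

Meroina

Character polarity is set by the outgroup: the derived state is whichever differs from the outgroup's state, so for stem photosynthetic the derived state is 'absent', and for the remaining characters it is 'present'.
stipules present: derived state 'present' in Stenodon only — an autapomorphy, so it tells us nothing about relationships among taxa.
stem photosynthetic: derived state 'absent' in Stenodon only — an autapomorphy, so it tells us nothing about relationships among taxa.
serrated mandibles: derived state 'present' in Ornithura and Teloma only — synapomorphy for {Ornithura, Teloma}.
leaf margin serrate (derived state 'present') is shared by all ingroup taxa — unites the whole ingroup.
spiracle pair III lost: derived state 'present' in Meroina and Stenodon only — synapomorphy for {Meroina, Stenodon}.
book lungs: derived state 'present' in Ceratops, Meroina, and Stenodon only — synapomorphy for {Ceratops, Meroina, Stenodon}.
Most parsimonious ingroup topology: ((Ornithura,Teloma),((Stenodon,Meroina),Ceratops)).
Ornithura and Teloma share a more recent common ancestor with each other than either does with Meroina, so Meroina is the least closely related of the three.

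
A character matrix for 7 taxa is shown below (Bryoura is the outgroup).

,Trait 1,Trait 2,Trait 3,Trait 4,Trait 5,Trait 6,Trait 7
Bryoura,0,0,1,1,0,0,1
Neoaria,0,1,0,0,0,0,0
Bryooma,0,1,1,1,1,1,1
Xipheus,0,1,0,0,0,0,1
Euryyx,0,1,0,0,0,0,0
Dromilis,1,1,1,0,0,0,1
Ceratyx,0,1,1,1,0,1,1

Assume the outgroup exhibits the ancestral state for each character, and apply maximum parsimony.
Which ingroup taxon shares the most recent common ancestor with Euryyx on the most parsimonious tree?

Character polarity is set by the outgroup: the derived state is whichever differs from the outgroup's state, so for Trait 3, Trait 4, Trait 7 the derived state is '0', and for the remaining characters it is '1'.
Trait 1 (derived state '1') is unique to Dromilis (autapomorphy; uninformative for grouping).
Trait 2 (derived state '1') is shared by all ingroup taxa — unites the whole ingroup.
Trait 3: derived state '0' in Euryyx, Neoaria, and Xipheus only — synapomorphy for {Euryyx, Neoaria, Xipheus}.
Trait 4: derived state '0' in Dromilis, Euryyx, Neoaria, and Xipheus only — synapomorphy for {Dromilis, Euryyx, Neoaria, Xipheus}.
Trait 5 (derived state '1') is unique to Bryooma (autapomorphy; uninformative for grouping).
Only Bryooma and Ceratyx show the derived state '1' for Trait 6, supporting them as a clade.
Only Euryyx and Neoaria show the derived state '0' for Trait 7, supporting them as a clade.
Most parsimonious ingroup topology: ((((Neoaria,Euryyx),Xipheus),Dromilis),(Bryooma,Ceratyx)).
Euryyx and Neoaria form a cherry on this tree, so they are sister taxa.

Neoaria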